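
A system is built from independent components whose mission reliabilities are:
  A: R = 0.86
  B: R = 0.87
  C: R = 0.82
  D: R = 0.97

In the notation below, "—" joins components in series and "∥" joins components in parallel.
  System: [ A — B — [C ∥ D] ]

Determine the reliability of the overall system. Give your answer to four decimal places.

0.7442

Parallel (C and D): 1 − (1 − 0.820000)(1 − 0.970000) = 0.994600
Series (A, B, and [0.994600]): 0.860000 × 0.870000 × 0.994600 = 0.7442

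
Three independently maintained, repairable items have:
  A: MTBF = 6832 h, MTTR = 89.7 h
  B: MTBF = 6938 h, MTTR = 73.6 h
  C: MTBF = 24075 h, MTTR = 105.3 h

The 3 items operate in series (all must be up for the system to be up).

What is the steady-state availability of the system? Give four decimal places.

0.9724

A(A) = MTBF/(MTBF+MTTR) = 6832/(6832+89.7) = 0.987041
A(B) = MTBF/(MTBF+MTTR) = 6938/(6938+73.6) = 0.989503
A(C) = MTBF/(MTBF+MTTR) = 24075/(24075+105.3) = 0.995645
Series availability: 0.987041 × 0.989503 × 0.995645 = 0.9724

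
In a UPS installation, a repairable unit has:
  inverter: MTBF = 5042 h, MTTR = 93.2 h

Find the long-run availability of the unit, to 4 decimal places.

0.9819

A(inverter) = MTBF/(MTBF+MTTR) = 5042/(5042+93.2) = 0.9819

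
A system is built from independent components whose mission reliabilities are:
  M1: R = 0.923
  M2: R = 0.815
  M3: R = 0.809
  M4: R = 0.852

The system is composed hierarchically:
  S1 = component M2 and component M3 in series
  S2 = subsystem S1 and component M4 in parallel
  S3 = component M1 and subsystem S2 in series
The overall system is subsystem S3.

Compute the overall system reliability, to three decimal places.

Series (M2 and M3): 0.81500 × 0.80900 = 0.65934
Parallel ([0.65934] and M4): 1 − (1 − 0.65934)(1 − 0.85200) = 0.94958
Series (M1 and [0.94958]): 0.92300 × 0.94958 = 0.876

0.876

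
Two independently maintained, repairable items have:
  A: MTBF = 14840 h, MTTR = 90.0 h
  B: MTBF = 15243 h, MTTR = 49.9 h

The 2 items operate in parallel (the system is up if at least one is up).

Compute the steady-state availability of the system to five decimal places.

A(A) = MTBF/(MTBF+MTTR) = 14840/(14840+90.0) = 0.993972
A(B) = MTBF/(MTBF+MTTR) = 15243/(15243+49.9) = 0.996737
Parallel availability: 1 − (1 − 0.993972)(1 − 0.996737) = 0.99998

0.99998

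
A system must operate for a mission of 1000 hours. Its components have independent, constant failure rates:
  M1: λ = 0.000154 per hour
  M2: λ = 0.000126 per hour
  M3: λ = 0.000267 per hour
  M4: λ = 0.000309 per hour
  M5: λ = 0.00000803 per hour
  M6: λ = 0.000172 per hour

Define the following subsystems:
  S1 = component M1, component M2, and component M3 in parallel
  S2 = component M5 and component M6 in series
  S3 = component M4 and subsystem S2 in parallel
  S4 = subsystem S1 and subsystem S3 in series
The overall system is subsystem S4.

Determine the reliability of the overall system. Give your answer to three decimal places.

R(M1) = exp(−0.000154 × 1000) = 0.85727
R(M2) = exp(−0.000126 × 1000) = 0.88161
R(M3) = exp(−0.000267 × 1000) = 0.76567
R(M4) = exp(−0.000309 × 1000) = 0.73418
R(M5) = exp(−0.00000803 × 1000) = 0.99200
R(M6) = exp(−0.000172 × 1000) = 0.84198
Parallel (M1, M2, and M3): 1 − (1 − 0.85727)(1 − 0.88161)(1 − 0.76567) = 0.99604
Series (M5 and M6): 0.99200 × 0.84198 = 0.83524
Parallel (M4 and [0.83524]): 1 − (1 − 0.73418)(1 − 0.83524) = 0.95620
Series ([0.99604] and [0.95620]): 0.99604 × 0.95620 = 0.952

0.952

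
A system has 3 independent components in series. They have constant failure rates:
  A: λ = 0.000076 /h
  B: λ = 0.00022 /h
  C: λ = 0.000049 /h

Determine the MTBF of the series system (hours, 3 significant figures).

Series of exponential components: λ_sys = Σ λ_i
λ_sys = 0.000076 + 0.00022 + 0.000049 = 3.4500e-04 /h
MTBF = 1 / λ_sys = 2900 h

2900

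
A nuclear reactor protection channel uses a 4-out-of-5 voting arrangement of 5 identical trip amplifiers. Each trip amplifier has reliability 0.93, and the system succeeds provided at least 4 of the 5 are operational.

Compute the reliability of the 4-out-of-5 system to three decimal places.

0.958

R = Σ_{i=4}^{5} C(5,i) p^i (1−p)^{5−i} with p = 0.93
C(5,4)·0.93^4·0.07^1 = 0.26182
C(5,5)·0.93^5·0.07^0 = 0.69569
Sum = 0.958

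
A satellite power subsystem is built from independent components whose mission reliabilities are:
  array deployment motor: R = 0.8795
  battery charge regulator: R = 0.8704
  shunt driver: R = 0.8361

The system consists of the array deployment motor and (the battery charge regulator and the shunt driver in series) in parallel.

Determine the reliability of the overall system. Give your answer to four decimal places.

0.9672

Series (battery charge regulator and shunt driver): 0.870400 × 0.836100 = 0.727741
Parallel (array deployment motor and [0.727741]): 1 − (1 − 0.879500)(1 − 0.727741) = 0.9672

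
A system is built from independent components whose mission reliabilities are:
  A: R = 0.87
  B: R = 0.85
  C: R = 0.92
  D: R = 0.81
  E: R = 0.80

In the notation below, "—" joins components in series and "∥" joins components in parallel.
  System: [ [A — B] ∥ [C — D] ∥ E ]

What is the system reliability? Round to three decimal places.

Series (A and B): 0.87000 × 0.85000 = 0.73950
Series (C and D): 0.92000 × 0.81000 = 0.74520
Parallel ([0.73950], [0.74520], and E): 1 − (1 − 0.73950)(1 − 0.74520)(1 − 0.80000) = 0.987

0.987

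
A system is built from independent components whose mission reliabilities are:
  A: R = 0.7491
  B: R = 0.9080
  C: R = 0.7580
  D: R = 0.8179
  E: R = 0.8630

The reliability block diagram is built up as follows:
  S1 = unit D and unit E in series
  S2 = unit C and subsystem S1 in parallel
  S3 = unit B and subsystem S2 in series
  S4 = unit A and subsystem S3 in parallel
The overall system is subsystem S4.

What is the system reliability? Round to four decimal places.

0.9607

Series (D and E): 0.817900 × 0.863000 = 0.705848
Parallel (C and [0.705848]): 1 − (1 − 0.758000)(1 − 0.705848) = 0.928815
Series (B and [0.928815]): 0.908000 × 0.928815 = 0.843364
Parallel (A and [0.843364]): 1 − (1 − 0.749100)(1 − 0.843364) = 0.9607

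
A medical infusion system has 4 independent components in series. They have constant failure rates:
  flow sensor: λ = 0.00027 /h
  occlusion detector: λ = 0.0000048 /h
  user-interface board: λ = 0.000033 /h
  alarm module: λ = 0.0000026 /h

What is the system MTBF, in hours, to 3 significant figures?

3220

Series of exponential components: λ_sys = Σ λ_i
λ_sys = 0.00027 + 0.0000048 + 0.000033 + 0.0000026 = 3.1040e-04 /h
MTBF = 1 / λ_sys = 3220 h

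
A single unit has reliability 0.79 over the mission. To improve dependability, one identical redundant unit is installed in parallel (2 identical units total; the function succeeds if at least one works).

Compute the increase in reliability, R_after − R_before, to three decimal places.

0.166

R_before = 0.79
R_after = 1 − (1 − 0.79)^2 = 0.956
ΔR = 0.956 − 0.79 = 0.166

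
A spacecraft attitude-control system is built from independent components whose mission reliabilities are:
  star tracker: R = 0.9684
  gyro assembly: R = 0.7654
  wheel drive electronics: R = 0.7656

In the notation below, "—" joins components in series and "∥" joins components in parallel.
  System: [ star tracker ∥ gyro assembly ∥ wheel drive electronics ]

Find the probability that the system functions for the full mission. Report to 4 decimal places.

0.9983

Parallel (star tracker, gyro assembly, and wheel drive electronics): 1 − (1 − 0.968400)(1 − 0.765400)(1 − 0.765600) = 0.9983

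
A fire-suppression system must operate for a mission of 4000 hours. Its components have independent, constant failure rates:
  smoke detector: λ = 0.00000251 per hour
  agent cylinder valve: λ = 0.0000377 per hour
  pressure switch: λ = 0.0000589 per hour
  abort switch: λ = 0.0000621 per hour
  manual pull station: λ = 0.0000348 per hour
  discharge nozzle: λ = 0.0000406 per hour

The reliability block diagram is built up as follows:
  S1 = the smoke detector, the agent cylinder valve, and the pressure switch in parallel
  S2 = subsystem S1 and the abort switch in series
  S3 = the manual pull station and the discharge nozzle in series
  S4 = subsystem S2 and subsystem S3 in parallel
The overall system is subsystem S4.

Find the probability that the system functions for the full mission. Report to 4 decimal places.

0.9427

R(smoke detector) = exp(−0.00000251 × 4000) = 0.990010
R(agent cylinder valve) = exp(−0.0000377 × 4000) = 0.860020
R(pressure switch) = exp(−0.0000589 × 4000) = 0.790097
R(abort switch) = exp(−0.0000621 × 4000) = 0.780048
R(manual pull station) = exp(−0.0000348 × 4000) = 0.870054
R(discharge nozzle) = exp(−0.0000406 × 4000) = 0.850101
Parallel (smoke detector, agent cylinder valve, and pressure switch): 1 − (1 − 0.990010)(1 − 0.860020)(1 − 0.790097) = 0.999706
Series ([0.999706] and abort switch): 0.999706 × 0.780048 = 0.779819
Series (manual pull station and discharge nozzle): 0.870054 × 0.850101 = 0.739634
Parallel ([0.779819] and [0.739634]): 1 − (1 − 0.779819)(1 − 0.739634) = 0.9427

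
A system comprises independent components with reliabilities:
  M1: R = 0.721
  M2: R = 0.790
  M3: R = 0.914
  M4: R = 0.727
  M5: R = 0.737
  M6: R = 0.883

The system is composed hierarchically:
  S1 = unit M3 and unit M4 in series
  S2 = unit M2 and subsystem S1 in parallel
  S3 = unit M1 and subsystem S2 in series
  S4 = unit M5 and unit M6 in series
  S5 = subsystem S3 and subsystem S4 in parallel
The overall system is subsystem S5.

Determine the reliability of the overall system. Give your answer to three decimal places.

Series (M3 and M4): 0.91400 × 0.72700 = 0.66448
Parallel (M2 and [0.66448]): 1 − (1 − 0.79000)(1 − 0.66448) = 0.92954
Series (M1 and [0.92954]): 0.72100 × 0.92954 = 0.67020
Series (M5 and M6): 0.73700 × 0.88300 = 0.65077
Parallel ([0.67020] and [0.65077]): 1 − (1 − 0.67020)(1 − 0.65077) = 0.885

0.885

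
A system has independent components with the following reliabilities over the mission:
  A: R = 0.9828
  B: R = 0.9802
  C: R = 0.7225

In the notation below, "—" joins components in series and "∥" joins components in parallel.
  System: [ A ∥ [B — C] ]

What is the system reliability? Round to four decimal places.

Series (B and C): 0.980200 × 0.722500 = 0.708195
Parallel (A and [0.708195]): 1 − (1 − 0.982800)(1 − 0.708195) = 0.9950

0.9950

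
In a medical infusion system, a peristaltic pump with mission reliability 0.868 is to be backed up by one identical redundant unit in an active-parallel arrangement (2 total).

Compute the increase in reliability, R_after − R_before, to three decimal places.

0.115

R_before = 0.868
R_after = 1 − (1 − 0.868)^2 = 0.983
ΔR = 0.983 − 0.868 = 0.115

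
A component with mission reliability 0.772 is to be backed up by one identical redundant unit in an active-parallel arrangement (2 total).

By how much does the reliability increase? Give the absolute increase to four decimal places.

0.1760

R_before = 0.772
R_after = 1 − (1 − 0.772)^2 = 0.9480
ΔR = 0.9480 − 0.772 = 0.1760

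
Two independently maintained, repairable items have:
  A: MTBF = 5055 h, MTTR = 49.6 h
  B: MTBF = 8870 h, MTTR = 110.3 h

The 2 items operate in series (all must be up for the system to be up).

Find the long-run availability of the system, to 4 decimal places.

A(A) = MTBF/(MTBF+MTTR) = 5055/(5055+49.6) = 0.990283
A(B) = MTBF/(MTBF+MTTR) = 8870/(8870+110.3) = 0.987718
Series availability: 0.990283 × 0.987718 = 0.9781

0.9781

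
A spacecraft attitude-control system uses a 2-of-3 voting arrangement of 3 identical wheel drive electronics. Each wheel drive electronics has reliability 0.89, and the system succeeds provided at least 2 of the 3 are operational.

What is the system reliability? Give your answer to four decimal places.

0.9664

R = Σ_{i=2}^{3} C(3,i) p^i (1−p)^{3−i} with p = 0.89
C(3,2)·0.89^2·0.11^1 = 0.261393
C(3,3)·0.89^3·0.11^0 = 0.704969
Sum = 0.9664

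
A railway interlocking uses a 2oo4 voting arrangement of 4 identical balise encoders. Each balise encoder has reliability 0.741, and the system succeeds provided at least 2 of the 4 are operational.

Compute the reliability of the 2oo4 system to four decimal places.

0.9440

R = Σ_{i=2}^{4} C(4,i) p^i (1−p)^{4−i} with p = 0.741
C(4,2)·0.741^2·0.259^2 = 0.220997
C(4,3)·0.741^3·0.259^1 = 0.421516
C(4,4)·0.741^4·0.259^0 = 0.301490
Sum = 0.9440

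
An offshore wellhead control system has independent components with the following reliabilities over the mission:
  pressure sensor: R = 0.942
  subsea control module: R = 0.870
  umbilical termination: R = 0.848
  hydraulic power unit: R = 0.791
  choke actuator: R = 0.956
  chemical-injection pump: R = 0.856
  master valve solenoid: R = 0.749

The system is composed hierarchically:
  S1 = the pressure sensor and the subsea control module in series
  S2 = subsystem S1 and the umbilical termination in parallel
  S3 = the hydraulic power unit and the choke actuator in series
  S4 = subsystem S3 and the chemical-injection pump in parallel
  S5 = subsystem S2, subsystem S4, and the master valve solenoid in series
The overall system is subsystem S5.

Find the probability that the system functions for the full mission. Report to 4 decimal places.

0.7029

Series (pressure sensor and subsea control module): 0.942000 × 0.870000 = 0.819540
Parallel ([0.819540] and umbilical termination): 1 − (1 − 0.819540)(1 − 0.848000) = 0.972570
Series (hydraulic power unit and choke actuator): 0.791000 × 0.956000 = 0.756196
Parallel ([0.756196] and chemical-injection pump): 1 − (1 − 0.756196)(1 − 0.856000) = 0.964892
Series ([0.972570], [0.964892], and master valve solenoid): 0.972570 × 0.964892 × 0.749000 = 0.7029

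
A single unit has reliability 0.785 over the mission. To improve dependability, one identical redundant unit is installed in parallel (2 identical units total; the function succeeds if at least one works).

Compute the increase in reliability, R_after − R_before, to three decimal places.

0.169

R_before = 0.785
R_after = 1 − (1 − 0.785)^2 = 0.954
ΔR = 0.954 − 0.785 = 0.169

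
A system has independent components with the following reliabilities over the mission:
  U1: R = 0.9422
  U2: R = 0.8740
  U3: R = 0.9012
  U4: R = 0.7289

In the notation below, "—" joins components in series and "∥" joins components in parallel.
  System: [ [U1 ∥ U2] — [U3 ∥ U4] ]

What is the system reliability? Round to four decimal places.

Parallel (U1 and U2): 1 − (1 − 0.942200)(1 − 0.874000) = 0.992717
Parallel (U3 and U4): 1 − (1 − 0.901200)(1 − 0.728900) = 0.973215
Series ([0.992717] and [0.973215]): 0.992717 × 0.973215 = 0.9661

0.9661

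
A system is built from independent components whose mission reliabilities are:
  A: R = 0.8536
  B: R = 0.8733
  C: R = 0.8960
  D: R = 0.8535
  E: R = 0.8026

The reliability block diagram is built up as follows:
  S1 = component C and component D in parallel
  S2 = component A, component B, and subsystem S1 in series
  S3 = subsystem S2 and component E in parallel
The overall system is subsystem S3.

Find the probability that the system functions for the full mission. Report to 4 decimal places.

0.9475

Parallel (C and D): 1 − (1 − 0.896000)(1 − 0.853500) = 0.984764
Series (A, B, and [0.984764]): 0.853600 × 0.873300 × 0.984764 = 0.734091
Parallel ([0.734091] and E): 1 − (1 − 0.734091)(1 − 0.802600) = 0.9475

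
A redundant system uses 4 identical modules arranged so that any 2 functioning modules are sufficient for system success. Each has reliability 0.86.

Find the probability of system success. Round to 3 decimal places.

R = Σ_{i=2}^{4} C(4,i) p^i (1−p)^{4−i} with p = 0.86
C(4,2)·0.86^2·0.14^2 = 0.08698
C(4,3)·0.86^3·0.14^1 = 0.35619
C(4,4)·0.86^4·0.14^0 = 0.54701
Sum = 0.990

0.990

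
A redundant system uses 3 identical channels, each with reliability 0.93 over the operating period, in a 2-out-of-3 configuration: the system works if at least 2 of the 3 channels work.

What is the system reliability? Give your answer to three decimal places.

R = Σ_{i=2}^{3} C(3,i) p^i (1−p)^{3−i} with p = 0.93
C(3,2)·0.93^2·0.07^1 = 0.18163
C(3,3)·0.93^3·0.07^0 = 0.80436
Sum = 0.986

0.986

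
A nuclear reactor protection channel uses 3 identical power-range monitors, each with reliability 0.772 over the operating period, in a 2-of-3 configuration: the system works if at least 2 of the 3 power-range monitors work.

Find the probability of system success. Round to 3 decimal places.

R = Σ_{i=2}^{3} C(3,i) p^i (1−p)^{3−i} with p = 0.772
C(3,2)·0.772^2·0.228^1 = 0.40765
C(3,3)·0.772^3·0.228^0 = 0.46010
Sum = 0.868

0.868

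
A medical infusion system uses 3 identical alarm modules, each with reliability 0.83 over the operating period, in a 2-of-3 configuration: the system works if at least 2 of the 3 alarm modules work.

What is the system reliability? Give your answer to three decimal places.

0.923

R = Σ_{i=2}^{3} C(3,i) p^i (1−p)^{3−i} with p = 0.83
C(3,2)·0.83^2·0.17^1 = 0.35134
C(3,3)·0.83^3·0.17^0 = 0.57179
Sum = 0.923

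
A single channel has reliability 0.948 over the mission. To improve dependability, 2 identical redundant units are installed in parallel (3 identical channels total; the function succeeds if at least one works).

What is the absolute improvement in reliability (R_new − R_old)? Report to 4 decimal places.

R_before = 0.948
R_after = 1 − (1 − 0.948)^3 = 0.9999
ΔR = 0.9999 − 0.948 = 0.0519

0.0519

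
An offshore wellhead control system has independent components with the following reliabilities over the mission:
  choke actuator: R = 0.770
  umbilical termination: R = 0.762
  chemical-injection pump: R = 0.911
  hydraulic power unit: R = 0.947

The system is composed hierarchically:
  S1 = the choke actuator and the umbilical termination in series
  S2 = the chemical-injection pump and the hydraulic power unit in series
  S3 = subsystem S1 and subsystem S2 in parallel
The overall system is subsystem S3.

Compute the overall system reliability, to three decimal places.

0.943

Series (choke actuator and umbilical termination): 0.77000 × 0.76200 = 0.58674
Series (chemical-injection pump and hydraulic power unit): 0.91100 × 0.94700 = 0.86272
Parallel ([0.58674] and [0.86272]): 1 − (1 − 0.58674)(1 − 0.86272) = 0.943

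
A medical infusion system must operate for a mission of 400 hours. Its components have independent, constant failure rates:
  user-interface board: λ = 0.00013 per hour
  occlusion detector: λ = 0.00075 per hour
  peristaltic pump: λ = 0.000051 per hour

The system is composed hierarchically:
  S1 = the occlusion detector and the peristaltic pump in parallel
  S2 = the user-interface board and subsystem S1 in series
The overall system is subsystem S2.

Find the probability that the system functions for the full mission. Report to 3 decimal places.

R(user-interface board) = exp(−0.00013 × 400) = 0.94933
R(occlusion detector) = exp(−0.00075 × 400) = 0.74082
R(peristaltic pump) = exp(−0.000051 × 400) = 0.97981
Parallel (occlusion detector and peristaltic pump): 1 − (1 − 0.74082)(1 − 0.97981) = 0.99477
Series (user-interface board and [0.99477]): 0.94933 × 0.99477 = 0.944

0.944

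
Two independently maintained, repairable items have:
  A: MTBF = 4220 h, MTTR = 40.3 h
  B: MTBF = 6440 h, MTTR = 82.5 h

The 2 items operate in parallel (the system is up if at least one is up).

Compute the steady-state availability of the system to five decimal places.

0.99988

A(A) = MTBF/(MTBF+MTTR) = 4220/(4220+40.3) = 0.990541
A(B) = MTBF/(MTBF+MTTR) = 6440/(6440+82.5) = 0.987351
Parallel availability: 1 − (1 − 0.990541)(1 − 0.987351) = 0.99988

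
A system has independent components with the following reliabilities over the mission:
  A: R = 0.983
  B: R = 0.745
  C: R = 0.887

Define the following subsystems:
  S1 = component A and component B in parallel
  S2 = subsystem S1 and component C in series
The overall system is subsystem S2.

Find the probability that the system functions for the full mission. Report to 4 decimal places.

0.8832

Parallel (A and B): 1 − (1 − 0.983000)(1 − 0.745000) = 0.995665
Series ([0.995665] and C): 0.995665 × 0.887000 = 0.8832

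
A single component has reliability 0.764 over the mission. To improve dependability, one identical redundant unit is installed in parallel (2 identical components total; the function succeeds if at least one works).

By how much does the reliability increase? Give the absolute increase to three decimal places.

R_before = 0.764
R_after = 1 − (1 − 0.764)^2 = 0.944
ΔR = 0.944 − 0.764 = 0.180

0.180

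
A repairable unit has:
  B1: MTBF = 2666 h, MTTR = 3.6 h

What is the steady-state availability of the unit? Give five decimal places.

A(B1) = MTBF/(MTBF+MTTR) = 2666/(2666+3.6) = 0.99865

0.99865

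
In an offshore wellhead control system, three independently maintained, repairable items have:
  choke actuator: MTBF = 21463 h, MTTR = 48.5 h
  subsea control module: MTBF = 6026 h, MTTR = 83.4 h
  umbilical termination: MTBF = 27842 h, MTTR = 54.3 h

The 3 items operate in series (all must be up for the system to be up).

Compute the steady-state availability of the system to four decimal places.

A(choke actuator) = MTBF/(MTBF+MTTR) = 21463/(21463+48.5) = 0.997745
A(subsea control module) = MTBF/(MTBF+MTTR) = 6026/(6026+83.4) = 0.986349
A(umbilical termination) = MTBF/(MTBF+MTTR) = 27842/(27842+54.3) = 0.998054
Series availability: 0.997745 × 0.986349 × 0.998054 = 0.9822

0.9822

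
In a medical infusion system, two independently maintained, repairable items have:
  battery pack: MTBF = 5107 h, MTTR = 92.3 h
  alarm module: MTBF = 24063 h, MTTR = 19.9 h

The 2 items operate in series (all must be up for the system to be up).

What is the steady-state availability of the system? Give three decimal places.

A(battery pack) = MTBF/(MTBF+MTTR) = 5107/(5107+92.3) = 0.982248
A(alarm module) = MTBF/(MTBF+MTTR) = 24063/(24063+19.9) = 0.999174
Series availability: 0.982248 × 0.999174 = 0.981

0.981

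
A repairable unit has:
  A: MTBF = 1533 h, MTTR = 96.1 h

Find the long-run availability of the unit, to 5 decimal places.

A(A) = MTBF/(MTBF+MTTR) = 1533/(1533+96.1) = 0.94101

0.94101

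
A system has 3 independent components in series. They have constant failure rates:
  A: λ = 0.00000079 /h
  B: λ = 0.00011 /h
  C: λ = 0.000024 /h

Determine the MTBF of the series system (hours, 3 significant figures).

Series of exponential components: λ_sys = Σ λ_i
λ_sys = 0.00000079 + 0.00011 + 0.000024 = 1.3479e-04 /h
MTBF = 1 / λ_sys = 7420 h

7420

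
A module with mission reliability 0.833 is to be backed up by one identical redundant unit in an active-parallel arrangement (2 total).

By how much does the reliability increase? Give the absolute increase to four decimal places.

0.1391

R_before = 0.833
R_after = 1 − (1 − 0.833)^2 = 0.9721
ΔR = 0.9721 − 0.833 = 0.1391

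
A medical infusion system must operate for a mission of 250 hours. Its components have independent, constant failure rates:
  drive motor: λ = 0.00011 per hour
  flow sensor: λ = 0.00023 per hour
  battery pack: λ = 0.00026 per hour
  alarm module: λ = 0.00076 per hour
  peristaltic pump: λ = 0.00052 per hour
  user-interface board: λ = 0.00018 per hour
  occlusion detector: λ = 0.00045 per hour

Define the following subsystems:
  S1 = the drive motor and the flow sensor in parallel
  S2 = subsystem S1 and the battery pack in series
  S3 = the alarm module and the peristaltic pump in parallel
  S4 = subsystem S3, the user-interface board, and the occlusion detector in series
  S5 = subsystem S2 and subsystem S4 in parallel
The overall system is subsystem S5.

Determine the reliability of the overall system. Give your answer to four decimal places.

0.9895

R(drive motor) = exp(−0.00011 × 250) = 0.972875
R(flow sensor) = exp(−0.00023 × 250) = 0.944122
R(battery pack) = exp(−0.00026 × 250) = 0.937067
R(alarm module) = exp(−0.00076 × 250) = 0.826959
R(peristaltic pump) = exp(−0.00052 × 250) = 0.878095
R(user-interface board) = exp(−0.00018 × 250) = 0.955997
R(occlusion detector) = exp(−0.00045 × 250) = 0.893597
Parallel (drive motor and flow sensor): 1 − (1 − 0.972875)(1 − 0.944122) = 0.998484
Series ([0.998484] and battery pack): 0.998484 × 0.937067 = 0.935646
Parallel (alarm module and peristaltic pump): 1 − (1 − 0.826959)(1 − 0.878095) = 0.978905
Series ([0.978905], user-interface board, and occlusion detector): 0.978905 × 0.955997 × 0.893597 = 0.836255
Parallel ([0.935646] and [0.836255]): 1 − (1 − 0.935646)(1 − 0.836255) = 0.9895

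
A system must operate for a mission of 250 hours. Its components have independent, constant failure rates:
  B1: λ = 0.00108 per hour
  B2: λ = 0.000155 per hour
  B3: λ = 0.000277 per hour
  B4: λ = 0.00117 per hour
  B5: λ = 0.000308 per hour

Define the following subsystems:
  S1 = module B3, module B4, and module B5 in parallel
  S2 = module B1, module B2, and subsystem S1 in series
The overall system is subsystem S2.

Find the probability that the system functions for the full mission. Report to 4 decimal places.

R(B1) = exp(−0.00108 × 250) = 0.763379
R(B2) = exp(−0.000155 × 250) = 0.961991
R(B3) = exp(−0.000277 × 250) = 0.933093
R(B4) = exp(−0.00117 × 250) = 0.746395
R(B5) = exp(−0.000308 × 250) = 0.925890
Parallel (B3, B4, and B5): 1 − (1 − 0.933093)(1 − 0.746395)(1 − 0.925890) = 0.998743
Series (B1, B2, and [0.998743]): 0.763379 × 0.961991 × 0.998743 = 0.7334

0.7334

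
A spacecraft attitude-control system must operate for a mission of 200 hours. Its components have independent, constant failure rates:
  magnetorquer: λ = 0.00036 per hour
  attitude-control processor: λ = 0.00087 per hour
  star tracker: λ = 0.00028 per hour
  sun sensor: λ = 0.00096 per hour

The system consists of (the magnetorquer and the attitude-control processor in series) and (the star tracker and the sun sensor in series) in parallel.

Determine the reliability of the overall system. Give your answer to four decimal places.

0.9521

R(magnetorquer) = exp(−0.00036 × 200) = 0.930531
R(attitude-control processor) = exp(−0.00087 × 200) = 0.840297
R(star tracker) = exp(−0.00028 × 200) = 0.945539
R(sun sensor) = exp(−0.00096 × 200) = 0.825307
Series (magnetorquer and attitude-control processor): 0.930531 × 0.840297 = 0.781922
Series (star tracker and sun sensor): 0.945539 × 0.825307 = 0.780360
Parallel ([0.781922] and [0.780360]): 1 − (1 − 0.781922)(1 − 0.780360) = 0.9521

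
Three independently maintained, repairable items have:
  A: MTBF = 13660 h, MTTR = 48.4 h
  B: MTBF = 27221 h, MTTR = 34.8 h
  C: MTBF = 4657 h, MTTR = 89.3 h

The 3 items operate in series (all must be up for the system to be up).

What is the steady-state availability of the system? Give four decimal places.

A(A) = MTBF/(MTBF+MTTR) = 13660/(13660+48.4) = 0.996469
A(B) = MTBF/(MTBF+MTTR) = 27221/(27221+34.8) = 0.998723
A(C) = MTBF/(MTBF+MTTR) = 4657/(4657+89.3) = 0.981185
Series availability: 0.996469 × 0.998723 × 0.981185 = 0.9765

0.9765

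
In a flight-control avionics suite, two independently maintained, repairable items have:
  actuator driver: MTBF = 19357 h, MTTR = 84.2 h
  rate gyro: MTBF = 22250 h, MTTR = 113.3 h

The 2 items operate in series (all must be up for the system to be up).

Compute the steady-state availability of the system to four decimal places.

A(actuator driver) = MTBF/(MTBF+MTTR) = 19357/(19357+84.2) = 0.995669
A(rate gyro) = MTBF/(MTBF+MTTR) = 22250/(22250+113.3) = 0.994934
Series availability: 0.995669 × 0.994934 = 0.9906

0.9906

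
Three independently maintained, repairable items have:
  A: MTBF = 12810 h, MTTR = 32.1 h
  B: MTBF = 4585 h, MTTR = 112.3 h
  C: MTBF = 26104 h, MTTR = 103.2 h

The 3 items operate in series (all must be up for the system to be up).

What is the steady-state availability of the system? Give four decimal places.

0.9698

A(A) = MTBF/(MTBF+MTTR) = 12810/(12810+32.1) = 0.997500
A(B) = MTBF/(MTBF+MTTR) = 4585/(4585+112.3) = 0.976093
A(C) = MTBF/(MTBF+MTTR) = 26104/(26104+103.2) = 0.996062
Series availability: 0.997500 × 0.976093 × 0.996062 = 0.9698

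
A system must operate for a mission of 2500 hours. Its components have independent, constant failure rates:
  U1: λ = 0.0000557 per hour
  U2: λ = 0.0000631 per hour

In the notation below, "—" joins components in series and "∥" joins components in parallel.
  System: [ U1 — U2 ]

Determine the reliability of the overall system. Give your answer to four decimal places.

0.7430

R(U1) = exp(−0.0000557 × 2500) = 0.870010
R(U2) = exp(−0.0000631 × 2500) = 0.854063
Series (U1 and U2): 0.870010 × 0.854063 = 0.7430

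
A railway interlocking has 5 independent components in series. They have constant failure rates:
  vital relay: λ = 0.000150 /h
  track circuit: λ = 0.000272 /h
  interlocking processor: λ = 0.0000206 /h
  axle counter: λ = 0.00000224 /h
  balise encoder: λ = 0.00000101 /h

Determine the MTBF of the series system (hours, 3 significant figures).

Series of exponential components: λ_sys = Σ λ_i
λ_sys = 0.000150 + 0.000272 + 0.0000206 + 0.00000224 + 0.00000101 = 4.4585e-04 /h
MTBF = 1 / λ_sys = 2240 h

2240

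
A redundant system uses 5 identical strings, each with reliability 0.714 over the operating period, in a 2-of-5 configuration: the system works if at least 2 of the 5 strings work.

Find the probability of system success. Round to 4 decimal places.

R = Σ_{i=2}^{5} C(5,i) p^i (1−p)^{5−i} with p = 0.714
C(5,2)·0.714^2·0.286^3 = 0.119260
C(5,3)·0.714^3·0.286^2 = 0.297733
C(5,4)·0.714^4·0.286^1 = 0.371646
C(5,5)·0.714^5·0.286^0 = 0.185563
Sum = 0.9742

0.9742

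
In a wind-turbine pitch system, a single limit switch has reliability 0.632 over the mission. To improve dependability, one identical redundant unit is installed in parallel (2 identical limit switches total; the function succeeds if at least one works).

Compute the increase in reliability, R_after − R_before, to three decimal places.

R_before = 0.632
R_after = 1 − (1 − 0.632)^2 = 0.865
ΔR = 0.865 − 0.632 = 0.233

0.233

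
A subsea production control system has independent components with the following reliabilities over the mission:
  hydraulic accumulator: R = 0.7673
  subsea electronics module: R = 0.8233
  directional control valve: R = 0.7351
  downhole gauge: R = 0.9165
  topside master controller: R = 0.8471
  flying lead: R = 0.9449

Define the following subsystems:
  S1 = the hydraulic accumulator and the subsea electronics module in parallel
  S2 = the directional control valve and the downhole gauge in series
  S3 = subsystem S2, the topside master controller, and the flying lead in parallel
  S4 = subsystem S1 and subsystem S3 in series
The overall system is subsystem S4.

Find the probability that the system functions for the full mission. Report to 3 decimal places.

0.956

Parallel (hydraulic accumulator and subsea electronics module): 1 − (1 − 0.76730)(1 − 0.82330) = 0.95888
Series (directional control valve and downhole gauge): 0.73510 × 0.91650 = 0.67372
Parallel ([0.67372], topside master controller, and flying lead): 1 − (1 − 0.67372)(1 − 0.84710)(1 − 0.94490) = 0.99725
Series ([0.95888] and [0.99725]): 0.95888 × 0.99725 = 0.956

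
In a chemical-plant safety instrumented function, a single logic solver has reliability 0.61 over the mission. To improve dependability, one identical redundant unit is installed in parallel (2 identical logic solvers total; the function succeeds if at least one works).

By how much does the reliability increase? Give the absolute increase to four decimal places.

R_before = 0.61
R_after = 1 − (1 − 0.61)^2 = 0.8479
ΔR = 0.8479 − 0.61 = 0.2379

0.2379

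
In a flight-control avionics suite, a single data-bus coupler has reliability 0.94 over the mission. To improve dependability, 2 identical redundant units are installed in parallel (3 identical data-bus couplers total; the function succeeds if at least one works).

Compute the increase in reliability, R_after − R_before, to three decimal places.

R_before = 0.94
R_after = 1 − (1 − 0.94)^3 = 1.000
ΔR = 1.000 − 0.94 = 0.060

0.060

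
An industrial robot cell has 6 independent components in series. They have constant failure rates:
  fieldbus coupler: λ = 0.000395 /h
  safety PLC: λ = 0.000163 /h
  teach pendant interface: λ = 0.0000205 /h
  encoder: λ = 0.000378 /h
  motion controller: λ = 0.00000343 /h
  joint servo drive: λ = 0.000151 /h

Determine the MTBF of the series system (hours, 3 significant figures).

900

Series of exponential components: λ_sys = Σ λ_i
λ_sys = 0.000395 + 0.000163 + 0.0000205 + 0.000378 + 0.00000343 + 0.000151 = 1.1109e-03 /h
MTBF = 1 / λ_sys = 900 h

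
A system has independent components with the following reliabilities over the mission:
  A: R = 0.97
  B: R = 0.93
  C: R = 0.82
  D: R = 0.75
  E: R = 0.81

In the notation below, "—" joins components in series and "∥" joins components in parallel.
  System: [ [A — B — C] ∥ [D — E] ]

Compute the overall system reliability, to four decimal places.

0.8978

Series (A, B, and C): 0.970000 × 0.930000 × 0.820000 = 0.739722
Series (D and E): 0.750000 × 0.810000 = 0.607500
Parallel ([0.739722] and [0.607500]): 1 − (1 − 0.739722)(1 − 0.607500) = 0.8978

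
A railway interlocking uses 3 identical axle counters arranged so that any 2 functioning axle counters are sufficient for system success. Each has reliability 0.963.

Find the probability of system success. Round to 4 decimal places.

R = Σ_{i=2}^{3} C(3,i) p^i (1−p)^{3−i} with p = 0.963
C(3,2)·0.963^2·0.037^1 = 0.102938
C(3,3)·0.963^3·0.037^0 = 0.893056
Sum = 0.9960

0.9960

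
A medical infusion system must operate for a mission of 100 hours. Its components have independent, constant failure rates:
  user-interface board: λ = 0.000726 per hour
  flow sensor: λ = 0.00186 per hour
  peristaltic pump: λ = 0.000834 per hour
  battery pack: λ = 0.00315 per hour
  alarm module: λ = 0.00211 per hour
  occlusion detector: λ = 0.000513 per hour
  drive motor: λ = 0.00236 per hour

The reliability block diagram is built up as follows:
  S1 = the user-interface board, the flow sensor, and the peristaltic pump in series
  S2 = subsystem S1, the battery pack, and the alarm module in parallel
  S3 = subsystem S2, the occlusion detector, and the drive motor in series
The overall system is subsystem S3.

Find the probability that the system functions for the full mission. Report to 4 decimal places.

R(user-interface board) = exp(−0.000726 × 100) = 0.929973
R(flow sensor) = exp(−0.00186 × 100) = 0.830274
R(peristaltic pump) = exp(−0.000834 × 100) = 0.919983
R(battery pack) = exp(−0.00315 × 100) = 0.729789
R(alarm module) = exp(−0.00211 × 100) = 0.809774
R(occlusion detector) = exp(−0.000513 × 100) = 0.949994
R(drive motor) = exp(−0.00236 × 100) = 0.789781
Series (user-interface board, flow sensor, and peristaltic pump): 0.929973 × 0.830274 × 0.919983 = 0.710349
Parallel ([0.710349], battery pack, and alarm module): 1 − (1 − 0.710349)(1 − 0.729789)(1 − 0.809774) = 0.985112
Series ([0.985112], occlusion detector, and drive motor): 0.985112 × 0.949994 × 0.789781 = 0.7391

0.7391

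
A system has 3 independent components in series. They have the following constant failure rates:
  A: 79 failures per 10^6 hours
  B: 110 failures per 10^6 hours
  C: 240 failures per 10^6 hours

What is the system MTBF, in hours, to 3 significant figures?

Series of exponential components: λ_sys = Σ λ_i
λ_sys = 0.000079 + 0.00011 + 0.00024 = 4.2900e-04 /h
MTBF = 1 / λ_sys = 2330 h

2330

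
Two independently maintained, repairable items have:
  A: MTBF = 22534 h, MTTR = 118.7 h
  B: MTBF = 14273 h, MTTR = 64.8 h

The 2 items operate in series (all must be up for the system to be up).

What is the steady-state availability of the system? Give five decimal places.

A(A) = MTBF/(MTBF+MTTR) = 22534/(22534+118.7) = 0.994760
A(B) = MTBF/(MTBF+MTTR) = 14273/(14273+64.8) = 0.995480
Series availability: 0.994760 × 0.995480 = 0.99026

0.99026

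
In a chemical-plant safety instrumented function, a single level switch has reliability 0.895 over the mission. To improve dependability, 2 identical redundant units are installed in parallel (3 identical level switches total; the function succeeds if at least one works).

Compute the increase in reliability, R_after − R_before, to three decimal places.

R_before = 0.895
R_after = 1 − (1 − 0.895)^3 = 0.999
ΔR = 0.999 − 0.895 = 0.104

0.104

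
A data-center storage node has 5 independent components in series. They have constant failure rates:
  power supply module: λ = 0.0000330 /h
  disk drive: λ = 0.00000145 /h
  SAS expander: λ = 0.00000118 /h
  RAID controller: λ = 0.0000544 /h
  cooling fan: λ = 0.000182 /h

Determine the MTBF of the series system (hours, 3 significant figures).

3680

Series of exponential components: λ_sys = Σ λ_i
λ_sys = 0.0000330 + 0.00000145 + 0.00000118 + 0.0000544 + 0.000182 = 2.7203e-04 /h
MTBF = 1 / λ_sys = 3680 h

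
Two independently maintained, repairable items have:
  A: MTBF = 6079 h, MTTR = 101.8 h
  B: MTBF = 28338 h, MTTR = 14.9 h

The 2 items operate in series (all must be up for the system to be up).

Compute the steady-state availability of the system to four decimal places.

A(A) = MTBF/(MTBF+MTTR) = 6079/(6079+101.8) = 0.983530
A(B) = MTBF/(MTBF+MTTR) = 28338/(28338+14.9) = 0.999474
Series availability: 0.983530 × 0.999474 = 0.9830

0.9830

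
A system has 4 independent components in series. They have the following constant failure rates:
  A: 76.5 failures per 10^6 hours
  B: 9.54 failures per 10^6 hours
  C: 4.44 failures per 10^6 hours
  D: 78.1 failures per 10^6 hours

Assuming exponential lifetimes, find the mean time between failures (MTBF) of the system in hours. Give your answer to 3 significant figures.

Series of exponential components: λ_sys = Σ λ_i
λ_sys = 0.0000765 + 0.00000954 + 0.00000444 + 0.0000781 = 1.6858e-04 /h
MTBF = 1 / λ_sys = 5930 h

5930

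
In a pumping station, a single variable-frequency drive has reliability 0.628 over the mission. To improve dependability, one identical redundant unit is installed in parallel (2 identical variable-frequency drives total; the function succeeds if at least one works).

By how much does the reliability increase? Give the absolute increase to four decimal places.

R_before = 0.628
R_after = 1 − (1 − 0.628)^2 = 0.8616
ΔR = 0.8616 − 0.628 = 0.2336

0.2336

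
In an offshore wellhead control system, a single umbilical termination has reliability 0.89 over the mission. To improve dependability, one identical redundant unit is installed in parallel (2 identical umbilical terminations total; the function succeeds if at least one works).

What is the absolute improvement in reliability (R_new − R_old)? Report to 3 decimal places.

R_before = 0.89
R_after = 1 − (1 − 0.89)^2 = 0.988
ΔR = 0.988 − 0.89 = 0.098

0.098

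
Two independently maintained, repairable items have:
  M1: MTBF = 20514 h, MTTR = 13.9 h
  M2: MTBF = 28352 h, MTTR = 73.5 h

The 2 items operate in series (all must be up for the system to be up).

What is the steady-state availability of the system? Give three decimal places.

0.997

A(M1) = MTBF/(MTBF+MTTR) = 20514/(20514+13.9) = 0.999323
A(M2) = MTBF/(MTBF+MTTR) = 28352/(28352+73.5) = 0.997414
Series availability: 0.999323 × 0.997414 = 0.997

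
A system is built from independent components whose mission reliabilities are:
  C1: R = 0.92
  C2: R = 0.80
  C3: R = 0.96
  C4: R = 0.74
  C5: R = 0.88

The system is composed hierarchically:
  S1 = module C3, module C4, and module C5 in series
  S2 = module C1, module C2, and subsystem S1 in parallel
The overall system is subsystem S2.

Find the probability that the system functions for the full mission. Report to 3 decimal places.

Series (C3, C4, and C5): 0.96000 × 0.74000 × 0.88000 = 0.62515
Parallel (C1, C2, and [0.62515]): 1 − (1 − 0.92000)(1 − 0.80000)(1 − 0.62515) = 0.994

0.994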